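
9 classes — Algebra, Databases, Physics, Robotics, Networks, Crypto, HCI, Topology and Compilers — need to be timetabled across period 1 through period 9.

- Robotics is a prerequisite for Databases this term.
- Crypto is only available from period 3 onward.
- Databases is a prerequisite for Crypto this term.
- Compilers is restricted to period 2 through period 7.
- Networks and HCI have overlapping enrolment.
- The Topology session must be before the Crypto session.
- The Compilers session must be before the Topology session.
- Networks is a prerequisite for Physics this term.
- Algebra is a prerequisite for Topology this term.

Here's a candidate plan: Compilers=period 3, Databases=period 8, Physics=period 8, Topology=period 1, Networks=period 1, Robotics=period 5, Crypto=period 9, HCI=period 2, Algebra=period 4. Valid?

Invalid. Algebra is a prerequisite for Topology this term.

Crypto is only available from period 3 onward — holds.
Algebra is a prerequisite for Topology this term — violated.
The Topology session must be before the Crypto session — holds.
The Compilers session must be before the Topology session — violated.
Networks is a prerequisite for Physics this term — holds.
Networks and HCI have overlapping enrolment — holds.
Robotics is a prerequisite for Databases this term — holds.
Compilers is restricted to period 2 through period 7 — holds.
Databases is a prerequisite for Crypto this term — holds.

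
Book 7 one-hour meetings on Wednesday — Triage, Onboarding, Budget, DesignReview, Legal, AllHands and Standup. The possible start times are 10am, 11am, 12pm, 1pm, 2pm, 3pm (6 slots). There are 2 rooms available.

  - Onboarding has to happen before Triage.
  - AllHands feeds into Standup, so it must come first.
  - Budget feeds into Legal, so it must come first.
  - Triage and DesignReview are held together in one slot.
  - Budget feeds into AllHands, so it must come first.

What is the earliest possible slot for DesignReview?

11am

DesignReview must be in the same slot as Triage, which can't be before 11am, so DesignReview is at least 11am.
DesignReview at 11am is achievable: Budget in 10am, DesignReview in 11am, Onboarding in 10am, AllHands in 12pm, Triage in 11am, Legal in 12pm, Standup in 1pm.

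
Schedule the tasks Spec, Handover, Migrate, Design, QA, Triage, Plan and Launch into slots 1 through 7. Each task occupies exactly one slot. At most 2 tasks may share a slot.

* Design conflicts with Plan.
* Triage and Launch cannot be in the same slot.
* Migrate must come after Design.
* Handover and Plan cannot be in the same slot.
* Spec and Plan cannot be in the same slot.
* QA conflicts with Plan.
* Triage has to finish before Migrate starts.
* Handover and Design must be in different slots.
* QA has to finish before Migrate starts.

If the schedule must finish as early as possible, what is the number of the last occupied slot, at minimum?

The precedence chain requires at least 2 distinct slots.
With at most 2 per slot and 8 tasks, at least 4 slots are needed.
4 works (last occupied slot: 4): for example Triage -> 2, Handover -> 3, Design -> 1, Spec -> 2, Plan -> 4, Migrate -> 3, QA -> 1, Launch -> 4.

4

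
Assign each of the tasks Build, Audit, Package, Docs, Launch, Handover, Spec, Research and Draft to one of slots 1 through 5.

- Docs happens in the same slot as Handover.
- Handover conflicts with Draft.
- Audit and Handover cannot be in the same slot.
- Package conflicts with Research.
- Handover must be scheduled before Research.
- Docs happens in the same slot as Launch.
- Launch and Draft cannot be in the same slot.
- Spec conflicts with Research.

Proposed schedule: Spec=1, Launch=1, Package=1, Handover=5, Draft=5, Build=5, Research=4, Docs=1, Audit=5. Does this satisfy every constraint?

Spec conflicts with Research — holds.
Handover conflicts with Draft — violated.
Docs happens in the same slot as Launch — holds.
Package conflicts with Research — holds.
Docs happens in the same slot as Handover — violated.
Launch and Draft cannot be in the same slot — holds.
Handover must be scheduled before Research — violated.
Audit and Handover cannot be in the same slot — violated.

No. Audit and Handover cannot be in the same slot is not satisfied.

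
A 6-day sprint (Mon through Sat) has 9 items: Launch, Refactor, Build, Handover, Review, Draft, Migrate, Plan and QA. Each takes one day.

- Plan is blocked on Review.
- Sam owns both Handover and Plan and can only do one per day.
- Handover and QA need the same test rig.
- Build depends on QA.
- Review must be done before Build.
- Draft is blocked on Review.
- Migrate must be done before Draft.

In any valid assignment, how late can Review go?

Downstream work caps Review at Fri.
Review at Fri is achievable: Plan in Sat, Handover in Tue, Draft in Sat, Review in Fri, Build in Sat, Launch in Mon, Migrate in Mon, QA in Mon, Refactor in Mon.

Fri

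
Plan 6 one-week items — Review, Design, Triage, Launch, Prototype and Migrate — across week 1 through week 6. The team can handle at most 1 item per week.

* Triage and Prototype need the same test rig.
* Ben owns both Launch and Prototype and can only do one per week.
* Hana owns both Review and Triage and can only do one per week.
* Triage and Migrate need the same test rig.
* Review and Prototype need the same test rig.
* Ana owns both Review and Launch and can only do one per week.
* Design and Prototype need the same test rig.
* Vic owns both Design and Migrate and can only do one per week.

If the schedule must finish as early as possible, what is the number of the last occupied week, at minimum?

With at most 1 per week and 6 tasks, at least 6 weeks are needed.
6 works (last occupied week: week 6): for example Review=week 1; Triage=week 3; Design=week 2; Launch=week 4; Prototype=week 5; Migrate=week 6.

6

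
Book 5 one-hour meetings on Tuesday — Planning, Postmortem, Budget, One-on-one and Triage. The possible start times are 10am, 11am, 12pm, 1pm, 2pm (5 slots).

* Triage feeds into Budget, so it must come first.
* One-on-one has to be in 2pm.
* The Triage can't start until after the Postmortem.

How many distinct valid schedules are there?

50

Splitting on Planning: it can be 10am (10), 11am (10), 12pm (10), 1pm (10), 2pm (10). Listing each branch's schedules as (Postmortem, Budget, One-on-one, Triage):
Planning=10am: (10am,12pm,2pm,11am) (10am,1pm,2pm,11am) (10am,1pm,2pm,12pm) (10am,2pm,2pm,11am) (10am,2pm,2pm,12pm) (10am,2pm,2pm,1pm) (11am,1pm,2pm,12pm) (11am,2pm,2pm,12pm) (11am,2pm,2pm,1pm) (12pm,2pm,2pm,1pm) — 10.
Planning=11am: (10am,12pm,2pm,11am) (10am,1pm,2pm,11am) (10am,1pm,2pm,12pm) (10am,2pm,2pm,11am) (10am,2pm,2pm,12pm) (10am,2pm,2pm,1pm) (11am,1pm,2pm,12pm) (11am,2pm,2pm,12pm) (11am,2pm,2pm,1pm) (12pm,2pm,2pm,1pm) — 10.
Planning=12pm: (10am,12pm,2pm,11am) (10am,1pm,2pm,11am) (10am,1pm,2pm,12pm) (10am,2pm,2pm,11am) (10am,2pm,2pm,12pm) (10am,2pm,2pm,1pm) (11am,1pm,2pm,12pm) (11am,2pm,2pm,12pm) (11am,2pm,2pm,1pm) (12pm,2pm,2pm,1pm) — 10.
Planning=1pm: (10am,12pm,2pm,11am) (10am,1pm,2pm,11am) (10am,1pm,2pm,12pm) (10am,2pm,2pm,11am) (10am,2pm,2pm,12pm) (10am,2pm,2pm,1pm) (11am,1pm,2pm,12pm) (11am,2pm,2pm,12pm) (11am,2pm,2pm,1pm) (12pm,2pm,2pm,1pm) — 10.
Planning=2pm: (10am,12pm,2pm,11am) (10am,1pm,2pm,11am) (10am,1pm,2pm,12pm) (10am,2pm,2pm,11am) (10am,2pm,2pm,12pm) (10am,2pm,2pm,1pm) (11am,1pm,2pm,12pm) (11am,2pm,2pm,12pm) (11am,2pm,2pm,1pm) (12pm,2pm,2pm,1pm) — 10.
Summing: 10 + 10 + 10 + 10 + 10 = 50.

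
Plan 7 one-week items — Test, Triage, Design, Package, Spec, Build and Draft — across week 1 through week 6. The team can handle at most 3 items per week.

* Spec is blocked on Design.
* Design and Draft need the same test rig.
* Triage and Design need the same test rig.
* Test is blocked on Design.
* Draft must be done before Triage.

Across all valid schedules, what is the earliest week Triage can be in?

week 2

Precedence pushes Triage to at least week 2.
Triage at week 2 is achievable: Spec in week 4, Draft in week 1, Design in week 3, Test in week 4, Triage in week 2, Package in week 1, Build in week 1.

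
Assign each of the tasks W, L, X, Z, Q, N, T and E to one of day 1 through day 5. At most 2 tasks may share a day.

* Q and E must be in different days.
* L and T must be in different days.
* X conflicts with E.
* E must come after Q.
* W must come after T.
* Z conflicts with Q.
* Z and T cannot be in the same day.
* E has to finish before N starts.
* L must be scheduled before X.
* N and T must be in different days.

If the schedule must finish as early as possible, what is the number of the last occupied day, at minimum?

day 4

The precedence chain requires at least 3 distinct days.
With at most 2 per day and 8 tasks, at least 4 days are needed.
4 works (last occupied day: day 4): for example T=day 1; X=day 4; N=day 3; Z=day 4; L=day 3; W=day 2; E=day 2; Q=day 1.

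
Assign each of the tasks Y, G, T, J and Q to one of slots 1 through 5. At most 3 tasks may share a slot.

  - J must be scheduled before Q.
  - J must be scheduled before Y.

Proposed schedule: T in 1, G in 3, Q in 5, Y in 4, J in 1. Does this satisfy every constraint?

Yes, all constraints hold

At most 3 tasks may share a slot — holds.
J must be scheduled before Y — holds.
J must be scheduled before Q — holds.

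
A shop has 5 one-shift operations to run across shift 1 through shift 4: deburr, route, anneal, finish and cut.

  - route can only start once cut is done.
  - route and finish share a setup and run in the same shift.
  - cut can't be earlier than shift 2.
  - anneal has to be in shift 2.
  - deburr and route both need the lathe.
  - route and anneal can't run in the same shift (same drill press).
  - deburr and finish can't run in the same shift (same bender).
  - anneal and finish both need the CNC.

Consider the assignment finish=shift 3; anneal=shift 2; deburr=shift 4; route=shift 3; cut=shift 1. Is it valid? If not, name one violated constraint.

route and finish share a setup and run in the same shift — holds.
anneal has to be in shift 2 — holds.
route can only start once cut is done — holds.
deburr and finish can't run in the same shift (same bender) — holds.
cut can't be earlier than shift 2 — violated.
anneal and finish both need the CNC — holds.
deburr and route both need the lathe — holds.
route and anneal can't run in the same shift (same drill press) — holds.

No — it violates: cut can't be earlier than shift 2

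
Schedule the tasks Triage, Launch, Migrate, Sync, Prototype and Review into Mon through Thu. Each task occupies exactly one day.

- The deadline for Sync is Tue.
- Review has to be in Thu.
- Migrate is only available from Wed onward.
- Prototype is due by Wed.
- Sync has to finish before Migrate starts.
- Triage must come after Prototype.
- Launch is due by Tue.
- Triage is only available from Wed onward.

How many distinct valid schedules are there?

Splitting on Triage: it can be Wed (16), Thu (24). Listing each branch's schedules as (Launch, Migrate, Sync, Prototype, Review):
Triage=Wed: (Mon,Wed,Mon,Mon,Thu) (Mon,Wed,Mon,Tue,Thu) (Mon,Wed,Tue,Mon,Thu) (Mon,Wed,Tue,Tue,Thu) (Mon,Thu,Mon,Mon,Thu) (Mon,Thu,Mon,Tue,Thu) (Mon,Thu,Tue,Mon,Thu) (Mon,Thu,Tue,Tue,Thu) (Tue,Wed,Mon,Mon,Thu) (Tue,Wed,Mon,Tue,Thu) (Tue,Wed,Tue,Mon,Thu) (Tue,Wed,Tue,Tue,Thu) (Tue,Thu,Mon,Mon,Thu) (Tue,Thu,Mon,Tue,Thu) (Tue,Thu,Tue,Mon,Thu) (Tue,Thu,Tue,Tue,Thu) — 16.
Triage=Thu: (Mon,Wed,Mon,Mon,Thu) (Mon,Wed,Mon,Tue,Thu) (Mon,Wed,Mon,Wed,Thu) (Mon,Wed,Tue,Mon,Thu) (Mon,Wed,Tue,Tue,Thu) (Mon,Wed,Tue,Wed,Thu) (Mon,Thu,Mon,Mon,Thu) (Mon,Thu,Mon,Tue,Thu) (Mon,Thu,Mon,Wed,Thu) (Mon,Thu,Tue,Mon,Thu) (Mon,Thu,Tue,Tue,Thu) (Mon,Thu,Tue,Wed,Thu) (Tue,Wed,Mon,Mon,Thu) (Tue,Wed,Mon,Tue,Thu) (Tue,Wed,Mon,Wed,Thu) (Tue,Wed,Tue,Mon,Thu) (Tue,Wed,Tue,Tue,Thu) (Tue,Wed,Tue,Wed,Thu) (Tue,Thu,Mon,Mon,Thu) (Tue,Thu,Mon,Tue,Thu) (Tue,Thu,Mon,Wed,Thu) (Tue,Thu,Tue,Mon,Thu) (Tue,Thu,Tue,Tue,Thu) (Tue,Thu,Tue,Wed,Thu) — 24.
Summing: 16 + 24 = 40.

40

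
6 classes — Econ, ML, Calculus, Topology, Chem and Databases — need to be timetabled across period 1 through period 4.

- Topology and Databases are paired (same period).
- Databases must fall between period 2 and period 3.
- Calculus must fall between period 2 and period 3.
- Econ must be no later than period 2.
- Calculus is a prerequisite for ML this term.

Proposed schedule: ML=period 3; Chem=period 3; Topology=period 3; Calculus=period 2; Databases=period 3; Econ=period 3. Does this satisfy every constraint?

No. Econ must be no later than period 2 is not satisfied.

Topology and Databases are paired (same period) — holds.
Calculus is a prerequisite for ML this term — holds.
Calculus must fall between period 2 and period 3 — holds.
Econ must be no later than period 2 — violated.
Databases must fall between period 2 and period 3 — holds.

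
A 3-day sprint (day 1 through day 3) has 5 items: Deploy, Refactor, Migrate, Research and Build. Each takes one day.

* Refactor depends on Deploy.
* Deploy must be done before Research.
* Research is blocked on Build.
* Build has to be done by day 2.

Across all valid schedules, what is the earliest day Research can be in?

Precedence pushes Research to at least day 2.
Research at day 2 is achievable: Migrate=day 1; Refactor=day 2; Research=day 2; Build=day 1; Deploy=day 1.

day 2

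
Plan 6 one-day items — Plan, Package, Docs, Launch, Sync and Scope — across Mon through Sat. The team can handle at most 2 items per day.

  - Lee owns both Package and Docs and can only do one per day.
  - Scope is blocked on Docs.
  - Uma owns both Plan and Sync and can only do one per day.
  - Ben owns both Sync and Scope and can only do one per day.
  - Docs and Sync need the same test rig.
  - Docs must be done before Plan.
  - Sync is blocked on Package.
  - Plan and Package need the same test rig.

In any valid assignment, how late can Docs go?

Downstream work caps Docs at Fri.
Docs at Fri is achievable: Package in Mon; Scope in Sat; Docs in Fri; Launch in Mon; Plan in Sat; Sync in Tue.

Fri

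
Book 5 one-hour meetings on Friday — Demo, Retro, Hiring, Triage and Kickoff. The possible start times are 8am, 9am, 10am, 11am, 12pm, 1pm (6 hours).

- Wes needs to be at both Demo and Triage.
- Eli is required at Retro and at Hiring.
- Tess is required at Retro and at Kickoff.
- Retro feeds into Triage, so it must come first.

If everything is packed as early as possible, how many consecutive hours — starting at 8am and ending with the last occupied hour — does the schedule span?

The precedence chain requires at least 2 distinct hours.
2 works (last occupied hour: 9am): for example Demo=8am, Retro=8am, Kickoff=9am, Triage=9am, Hiring=9am.

2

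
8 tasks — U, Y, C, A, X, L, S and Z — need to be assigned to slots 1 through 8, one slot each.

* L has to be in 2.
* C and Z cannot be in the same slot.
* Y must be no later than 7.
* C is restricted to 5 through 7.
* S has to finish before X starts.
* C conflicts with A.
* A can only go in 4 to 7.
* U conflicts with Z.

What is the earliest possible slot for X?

2

Precedence pushes X to at least 2.
X at 2 is achievable: Y=1; S=1; Z=2; C=5; L=2; A=4; X=2; U=1.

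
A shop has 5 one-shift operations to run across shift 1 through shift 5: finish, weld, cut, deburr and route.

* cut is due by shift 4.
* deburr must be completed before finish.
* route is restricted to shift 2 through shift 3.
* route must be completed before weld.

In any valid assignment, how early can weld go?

Precedence pushes weld to at least shift 3.
weld at shift 3 is achievable: route in shift 2, deburr in shift 1, weld in shift 3, finish in shift 2, cut in shift 1.

shift 3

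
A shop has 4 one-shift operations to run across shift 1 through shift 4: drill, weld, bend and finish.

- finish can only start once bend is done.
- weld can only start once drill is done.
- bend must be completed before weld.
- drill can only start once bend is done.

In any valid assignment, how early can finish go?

Precedence pushes finish to at least shift 2.
finish at shift 2 is achievable: finish -> shift 2, drill -> shift 2, weld -> shift 3, bend -> shift 1.

shift 2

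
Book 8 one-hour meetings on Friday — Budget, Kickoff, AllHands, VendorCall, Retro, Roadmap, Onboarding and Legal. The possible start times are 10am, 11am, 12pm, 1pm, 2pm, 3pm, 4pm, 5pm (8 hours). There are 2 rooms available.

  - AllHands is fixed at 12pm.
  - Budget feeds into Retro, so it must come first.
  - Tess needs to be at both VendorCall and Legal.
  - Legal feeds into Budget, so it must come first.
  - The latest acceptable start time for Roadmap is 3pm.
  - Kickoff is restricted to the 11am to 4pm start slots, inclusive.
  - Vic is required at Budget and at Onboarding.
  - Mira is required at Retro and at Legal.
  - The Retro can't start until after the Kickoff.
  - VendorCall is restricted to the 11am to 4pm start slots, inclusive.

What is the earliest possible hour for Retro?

Precedence pushes Retro to at least 12pm.
Retro at 12pm is achievable: Legal -> 10am, Budget -> 11am, VendorCall -> 1pm, Kickoff -> 11am, Roadmap -> 10am, Retro -> 12pm, Onboarding -> 1pm, AllHands -> 12pm.

12pm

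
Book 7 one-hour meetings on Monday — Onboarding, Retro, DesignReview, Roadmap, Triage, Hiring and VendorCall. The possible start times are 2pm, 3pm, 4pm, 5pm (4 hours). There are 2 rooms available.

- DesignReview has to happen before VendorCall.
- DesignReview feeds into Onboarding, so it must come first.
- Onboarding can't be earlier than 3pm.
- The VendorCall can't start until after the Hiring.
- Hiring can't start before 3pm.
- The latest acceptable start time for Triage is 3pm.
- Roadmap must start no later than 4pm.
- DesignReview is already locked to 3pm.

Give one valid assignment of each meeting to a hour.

Onboarding=4pm, Retro=5pm, Hiring=3pm, Triage=2pm, Roadmap=2pm, DesignReview=3pm, VendorCall=4pm

Checking: DesignReview(3pm) before Onboarding(4pm); Hiring(3pm) before VendorCall(4pm); DesignReview(3pm) before VendorCall(4pm); DesignReview=3pm in [3pm,3pm]; Onboarding=4pm in [3pm,5pm]; Roadmap=2pm in [2pm,4pm]; Hiring=3pm in [3pm,5pm]; Triage=2pm in [2pm,3pm]; max 2 per hour (cap 2).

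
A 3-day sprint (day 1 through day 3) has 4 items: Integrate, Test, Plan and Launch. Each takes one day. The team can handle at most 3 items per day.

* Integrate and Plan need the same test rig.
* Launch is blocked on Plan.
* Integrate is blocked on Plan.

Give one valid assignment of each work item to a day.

Integrate in day 2, Launch in day 2, Plan in day 1, Test in day 1

Checking: Plan(day 1) before Integrate(day 2); Plan(day 1) before Launch(day 2); Integrate(day 2) != Plan(day 1); max 2 per day (cap 3).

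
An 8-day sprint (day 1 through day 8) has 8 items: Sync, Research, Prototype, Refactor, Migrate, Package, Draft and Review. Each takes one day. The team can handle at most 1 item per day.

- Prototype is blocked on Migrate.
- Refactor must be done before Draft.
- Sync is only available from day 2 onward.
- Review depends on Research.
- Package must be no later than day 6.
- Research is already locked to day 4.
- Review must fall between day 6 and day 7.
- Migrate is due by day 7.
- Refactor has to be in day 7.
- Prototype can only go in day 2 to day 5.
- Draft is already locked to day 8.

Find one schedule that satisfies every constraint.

Research=day 4; Draft=day 8; Refactor=day 7; Sync=day 5; Review=day 6; Prototype=day 2; Migrate=day 1; Package=day 3

Checking: Research(day 4) before Review(day 6); Migrate(day 1) before Prototype(day 2); Refactor(day 7) before Draft(day 8); Research=day 4 in [day 4,day 4]; Migrate=day 1 in [day 1,day 7]; Prototype=day 2 in [day 2,day 5]; Draft=day 8 in [day 8,day 8]; Package=day 3 in [day 1,day 6]; Sync=day 5 in [day 2,day 8]; Review=day 6 in [day 6,day 7]; Refactor=day 7 in [day 7,day 7]; max 1 per day (cap 1).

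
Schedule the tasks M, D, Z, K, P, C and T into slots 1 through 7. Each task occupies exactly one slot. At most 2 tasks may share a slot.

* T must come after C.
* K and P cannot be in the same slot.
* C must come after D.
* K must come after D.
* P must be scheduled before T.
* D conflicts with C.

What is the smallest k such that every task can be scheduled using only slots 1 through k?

4 slots

The precedence chain requires at least 3 distinct slots.
With at most 2 per slot and 7 tasks, at least 4 slots are needed.
4 works (last occupied slot: 4): for example D -> 1; P -> 1; M -> 3; K -> 2; T -> 3; C -> 2; Z -> 4.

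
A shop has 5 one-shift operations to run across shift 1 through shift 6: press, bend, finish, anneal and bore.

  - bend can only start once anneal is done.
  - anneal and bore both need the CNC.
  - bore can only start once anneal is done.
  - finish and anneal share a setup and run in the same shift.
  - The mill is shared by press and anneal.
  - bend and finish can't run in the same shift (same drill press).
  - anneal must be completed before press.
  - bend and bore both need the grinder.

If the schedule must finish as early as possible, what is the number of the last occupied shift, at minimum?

The precedence chain requires at least 2 distinct shifts.
Could 2 shifts be enough, i.e. nothing placed later than shift 2? No: bend must come after anneal (at shift 1 or later) → {shift 2}; anneal must come before bend (at shift 2 or earlier) → {shift 1}; bore must come after anneal (at shift 1 or later) → {shift 2}; bore can't share with bend (shift 2) → nothing is left.
So 2 shifts is not enough.
3 works (last occupied shift: shift 3): for example finish -> shift 1, press -> shift 2, bend -> shift 2, anneal -> shift 1, bore -> shift 3.

shift 3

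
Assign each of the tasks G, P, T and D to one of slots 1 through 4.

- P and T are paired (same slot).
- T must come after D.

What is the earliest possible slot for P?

2

P must be in the same slot as T, which can't be before 2, so P is at least 2.
P at 2 is achievable: G in 1, D in 1, T in 2, P in 2.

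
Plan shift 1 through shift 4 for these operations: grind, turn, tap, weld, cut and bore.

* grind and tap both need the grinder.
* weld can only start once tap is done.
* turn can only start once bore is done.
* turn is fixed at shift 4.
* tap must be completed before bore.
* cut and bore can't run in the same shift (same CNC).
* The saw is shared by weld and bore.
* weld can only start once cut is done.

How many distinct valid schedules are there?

Splitting on grind: it can be shift 1 (2), shift 2 (6), shift 3 (8), shift 4 (8). Listing each branch's schedules as (turn, tap, weld, cut, bore) by shift number:
grind=shift 1: (4,2,4,1,3) (4,2,4,2,3) — 2.
grind=shift 2: (4,1,2,1,3) (4,1,3,1,2) (4,1,4,1,2) (4,1,4,1,3) (4,1,4,2,3) (4,1,4,3,2) — 6.
grind=shift 3: (4,1,2,1,3) (4,1,3,1,2) (4,1,4,1,2) (4,1,4,1,3) (4,1,4,2,3) (4,1,4,3,2) (4,2,4,1,3) (4,2,4,2,3) — 8.
grind=shift 4: (4,1,2,1,3) (4,1,3,1,2) (4,1,4,1,2) (4,1,4,1,3) (4,1,4,2,3) (4,1,4,3,2) (4,2,4,1,3) (4,2,4,2,3) — 8.
Summing: 2 + 6 + 8 + 8 = 24.

24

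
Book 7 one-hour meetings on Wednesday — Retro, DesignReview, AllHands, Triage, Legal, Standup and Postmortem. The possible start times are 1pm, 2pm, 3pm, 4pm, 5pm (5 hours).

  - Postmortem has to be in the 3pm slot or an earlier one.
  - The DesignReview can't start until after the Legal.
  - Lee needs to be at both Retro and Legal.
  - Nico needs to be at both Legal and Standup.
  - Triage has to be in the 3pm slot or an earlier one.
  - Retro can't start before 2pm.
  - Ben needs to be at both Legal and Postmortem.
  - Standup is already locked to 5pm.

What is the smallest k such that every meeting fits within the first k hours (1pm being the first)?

The precedence chain requires at least 2 distinct hours.
Standup can't be placed before 5pm — that is hour 5 counting from 1pm — so the schedule must run through at least 5 hours.
5 works (last occupied hour: 5pm): for example Standup -> 5pm; Postmortem -> 1pm; DesignReview -> 4pm; AllHands -> 1pm; Legal -> 3pm; Triage -> 1pm; Retro -> 2pm.

5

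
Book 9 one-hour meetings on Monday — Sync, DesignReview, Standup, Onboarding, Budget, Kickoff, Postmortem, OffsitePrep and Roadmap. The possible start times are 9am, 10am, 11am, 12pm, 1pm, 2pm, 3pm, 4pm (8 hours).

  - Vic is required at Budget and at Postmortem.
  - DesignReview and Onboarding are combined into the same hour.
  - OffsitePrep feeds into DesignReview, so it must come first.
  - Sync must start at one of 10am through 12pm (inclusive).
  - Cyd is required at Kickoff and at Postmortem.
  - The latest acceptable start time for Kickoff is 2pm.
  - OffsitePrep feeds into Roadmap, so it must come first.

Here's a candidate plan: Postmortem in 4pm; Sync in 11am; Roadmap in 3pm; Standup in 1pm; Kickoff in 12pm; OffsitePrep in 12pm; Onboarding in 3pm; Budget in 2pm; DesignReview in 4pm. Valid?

Sync must start at one of 10am through 12pm (inclusive) — holds.
Vic is required at Budget and at Postmortem — holds.
DesignReview and Onboarding are combined into the same hour — violated.
OffsitePrep feeds into DesignReview, so it must come first — holds.
OffsitePrep feeds into Roadmap, so it must come first — holds.
The latest acceptable start time for Kickoff is 2pm — holds.
Cyd is required at Kickoff and at Postmortem — holds.

No — it violates: DesignReview and Onboarding are combined into the same hour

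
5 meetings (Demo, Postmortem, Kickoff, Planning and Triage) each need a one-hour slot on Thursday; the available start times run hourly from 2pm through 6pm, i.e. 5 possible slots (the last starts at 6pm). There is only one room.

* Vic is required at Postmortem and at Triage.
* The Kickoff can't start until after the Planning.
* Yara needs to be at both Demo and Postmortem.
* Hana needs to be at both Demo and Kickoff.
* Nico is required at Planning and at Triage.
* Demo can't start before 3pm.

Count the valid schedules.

48

Splitting on Demo: it can be 3pm (12), 4pm (12), 5pm (12), 6pm (12). Listing each branch's schedules as (Postmortem, Kickoff, Planning, Triage):
Demo=3pm: (2pm,5pm,4pm,6pm) (2pm,6pm,4pm,5pm) (2pm,6pm,5pm,4pm) (4pm,5pm,2pm,6pm) (4pm,6pm,2pm,5pm) (4pm,6pm,5pm,2pm) (5pm,4pm,2pm,6pm) (5pm,6pm,2pm,4pm) (5pm,6pm,4pm,2pm) (6pm,4pm,2pm,5pm) (6pm,5pm,2pm,4pm) (6pm,5pm,4pm,2pm) — 12.
Demo=4pm: (2pm,5pm,3pm,6pm) (2pm,6pm,3pm,5pm) (2pm,6pm,5pm,3pm) (3pm,5pm,2pm,6pm) (3pm,6pm,2pm,5pm) (3pm,6pm,5pm,2pm) (5pm,3pm,2pm,6pm) (5pm,6pm,2pm,3pm) (5pm,6pm,3pm,2pm) (6pm,3pm,2pm,5pm) (6pm,5pm,2pm,3pm) (6pm,5pm,3pm,2pm) — 12.
Demo=5pm: (2pm,4pm,3pm,6pm) (2pm,6pm,3pm,4pm) (2pm,6pm,4pm,3pm) (3pm,4pm,2pm,6pm) (3pm,6pm,2pm,4pm) (3pm,6pm,4pm,2pm) (4pm,3pm,2pm,6pm) (4pm,6pm,2pm,3pm) (4pm,6pm,3pm,2pm) (6pm,3pm,2pm,4pm) (6pm,4pm,2pm,3pm) (6pm,4pm,3pm,2pm) — 12.
Demo=6pm: (2pm,4pm,3pm,5pm) (2pm,5pm,3pm,4pm) (2pm,5pm,4pm,3pm) (3pm,4pm,2pm,5pm) (3pm,5pm,2pm,4pm) (3pm,5pm,4pm,2pm) (4pm,3pm,2pm,5pm) (4pm,5pm,2pm,3pm) (4pm,5pm,3pm,2pm) (5pm,3pm,2pm,4pm) (5pm,4pm,2pm,3pm) (5pm,4pm,3pm,2pm) — 12.
Summing: 12 + 12 + 12 + 12 = 48.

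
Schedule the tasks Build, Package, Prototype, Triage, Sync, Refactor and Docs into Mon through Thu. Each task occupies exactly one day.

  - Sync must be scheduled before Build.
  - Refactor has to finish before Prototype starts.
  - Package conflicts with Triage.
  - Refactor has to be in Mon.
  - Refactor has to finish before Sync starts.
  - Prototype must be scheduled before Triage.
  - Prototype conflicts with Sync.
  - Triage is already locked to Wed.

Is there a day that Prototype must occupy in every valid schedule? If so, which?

Refactor is fixed at Mon and must come before Prototype, so Prototype is at least Tue.
Triage is fixed at Wed and must come after Prototype, so Prototype is at most Tue.
So Prototype must be Tue.

Tue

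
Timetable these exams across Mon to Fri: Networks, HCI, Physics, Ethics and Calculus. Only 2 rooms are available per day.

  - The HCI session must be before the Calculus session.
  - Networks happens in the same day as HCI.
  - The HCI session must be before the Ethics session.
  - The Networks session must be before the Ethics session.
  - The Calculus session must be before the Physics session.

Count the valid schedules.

35

Splitting on Networks: it can be Mon (24), Tue (9), Wed (2). Listing each branch's schedules as (HCI, Physics, Ethics, Calculus):
Networks=Mon: (Mon,Wed,Tue,Tue) (Mon,Wed,Wed,Tue) (Mon,Wed,Thu,Tue) (Mon,Wed,Fri,Tue) (Mon,Thu,Tue,Tue) (Mon,Thu,Tue,Wed) (Mon,Thu,Wed,Tue) (Mon,Thu,Wed,Wed) (Mon,Thu,Thu,Tue) (Mon,Thu,Thu,Wed) (Mon,Thu,Fri,Tue) (Mon,Thu,Fri,Wed) (Mon,Fri,Tue,Tue) (Mon,Fri,Tue,Wed) (Mon,Fri,Tue,Thu) (Mon,Fri,Wed,Tue) (Mon,Fri,Wed,Wed) (Mon,Fri,Wed,Thu) (Mon,Fri,Thu,Tue) (Mon,Fri,Thu,Wed) (Mon,Fri,Thu,Thu) (Mon,Fri,Fri,Tue) (Mon,Fri,Fri,Wed) (Mon,Fri,Fri,Thu) — 24.
Networks=Tue: (Tue,Thu,Wed,Wed) (Tue,Thu,Thu,Wed) (Tue,Thu,Fri,Wed) (Tue,Fri,Wed,Wed) (Tue,Fri,Wed,Thu) (Tue,Fri,Thu,Wed) (Tue,Fri,Thu,Thu) (Tue,Fri,Fri,Wed) (Tue,Fri,Fri,Thu) — 9.
Networks=Wed: (Wed,Fri,Thu,Thu) (Wed,Fri,Fri,Thu) — 2.
Summing: 24 + 9 + 2 = 35.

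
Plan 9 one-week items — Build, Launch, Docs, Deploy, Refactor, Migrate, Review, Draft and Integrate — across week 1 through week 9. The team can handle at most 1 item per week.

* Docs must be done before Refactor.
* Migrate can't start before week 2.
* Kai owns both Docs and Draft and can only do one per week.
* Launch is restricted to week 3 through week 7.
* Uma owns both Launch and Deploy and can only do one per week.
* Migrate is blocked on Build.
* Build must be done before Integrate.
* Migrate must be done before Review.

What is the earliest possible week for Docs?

week 1

Downstream work caps Docs at week 8.
Docs at week 1 is achievable: Migrate=week 4, Deploy=week 8, Integrate=week 7, Draft=week 9, Refactor=week 5, Build=week 2, Review=week 6, Launch=week 3, Docs=week 1.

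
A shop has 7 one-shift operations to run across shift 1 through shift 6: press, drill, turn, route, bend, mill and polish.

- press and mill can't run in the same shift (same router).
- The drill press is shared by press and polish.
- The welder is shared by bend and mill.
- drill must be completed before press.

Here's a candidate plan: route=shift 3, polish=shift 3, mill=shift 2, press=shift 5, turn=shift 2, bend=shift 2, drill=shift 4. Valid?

press and mill can't run in the same shift (same router) — holds.
drill must be completed before press — holds.
The drill press is shared by press and polish — holds.
The welder is shared by bend and mill — violated.

No. The welder is shared by bend and mill is not satisfied.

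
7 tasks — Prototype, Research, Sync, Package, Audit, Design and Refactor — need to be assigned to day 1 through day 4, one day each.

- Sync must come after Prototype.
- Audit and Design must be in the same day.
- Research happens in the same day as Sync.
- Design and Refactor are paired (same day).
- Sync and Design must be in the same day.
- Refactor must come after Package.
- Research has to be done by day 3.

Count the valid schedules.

5

Splitting on Prototype: it can be day 1 (3), day 2 (2). Listing each branch's schedules as (Research, Sync, Package, Audit, Design, Refactor) by day number:
Prototype=day 1: (2,2,1,2,2,2) (3,3,1,3,3,3) (3,3,2,3,3,3) — 3.
Prototype=day 2: (3,3,1,3,3,3) (3,3,2,3,3,3) — 2.
Summing: 3 + 2 = 5.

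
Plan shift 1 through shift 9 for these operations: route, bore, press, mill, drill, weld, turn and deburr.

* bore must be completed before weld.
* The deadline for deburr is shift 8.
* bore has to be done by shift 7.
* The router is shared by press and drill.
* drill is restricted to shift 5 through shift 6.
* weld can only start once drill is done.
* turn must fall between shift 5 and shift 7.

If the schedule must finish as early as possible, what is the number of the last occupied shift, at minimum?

The precedence chain requires at least 2 distinct shifts.
Propagating the time windows through the other constraints, weld can't land before shift 6, so the schedule must run through at least shift 6.
6 works (last occupied shift: shift 6): for example bore=shift 1; press=shift 1; deburr=shift 1; drill=shift 5; turn=shift 5; mill=shift 1; route=shift 1; weld=shift 6.

shift 6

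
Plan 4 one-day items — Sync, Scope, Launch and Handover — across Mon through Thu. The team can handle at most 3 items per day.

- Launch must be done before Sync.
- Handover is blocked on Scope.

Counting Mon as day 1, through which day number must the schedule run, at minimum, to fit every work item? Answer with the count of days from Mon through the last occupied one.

2 days

The precedence chain requires at least 2 distinct days.
With at most 3 per day and 4 work items, at least 2 days are needed.
2 works (last occupied day: Tue): for example Scope in Mon, Launch in Mon, Sync in Tue, Handover in Tue.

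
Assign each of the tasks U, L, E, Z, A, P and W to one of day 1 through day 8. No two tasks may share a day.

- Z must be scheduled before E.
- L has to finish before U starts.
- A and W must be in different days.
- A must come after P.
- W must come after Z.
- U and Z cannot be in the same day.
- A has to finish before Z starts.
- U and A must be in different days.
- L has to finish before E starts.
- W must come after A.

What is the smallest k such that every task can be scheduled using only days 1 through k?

7

The precedence chain requires at least 4 distinct days.
With at most 1 per day and 7 tasks, at least 7 days are needed.
7 works (last occupied day: day 7): for example P=day 1, L=day 4, Z=day 3, U=day 7, E=day 5, A=day 2, W=day 6.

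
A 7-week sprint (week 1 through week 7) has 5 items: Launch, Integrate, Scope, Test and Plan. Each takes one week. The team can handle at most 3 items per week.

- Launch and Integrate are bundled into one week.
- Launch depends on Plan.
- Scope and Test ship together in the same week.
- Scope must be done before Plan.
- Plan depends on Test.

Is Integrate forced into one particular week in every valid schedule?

Integrate can be week 3 (e.g. Plan -> week 2; Test -> week 1; Scope -> week 1; Integrate -> week 3; Launch -> week 3) or week 4 (e.g. Test in week 1; Integrate in week 4; Plan in week 2; Launch in week 4; Scope in week 1).

No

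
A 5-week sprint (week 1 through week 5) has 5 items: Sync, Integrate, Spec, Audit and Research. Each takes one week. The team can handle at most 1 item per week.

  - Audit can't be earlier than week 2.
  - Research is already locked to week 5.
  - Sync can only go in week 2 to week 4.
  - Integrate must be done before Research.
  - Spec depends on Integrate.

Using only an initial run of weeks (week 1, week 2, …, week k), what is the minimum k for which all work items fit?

The precedence chain requires at least 2 distinct weeks.
With at most 1 per week and 5 work items, at least 5 weeks are needed.
Research can't be placed before week 5, so the schedule must run through at least week 5.
5 works (last occupied week: week 5): for example Integrate in week 1; Audit in week 3; Spec in week 4; Research in week 5; Sync in week 2.

5 weeks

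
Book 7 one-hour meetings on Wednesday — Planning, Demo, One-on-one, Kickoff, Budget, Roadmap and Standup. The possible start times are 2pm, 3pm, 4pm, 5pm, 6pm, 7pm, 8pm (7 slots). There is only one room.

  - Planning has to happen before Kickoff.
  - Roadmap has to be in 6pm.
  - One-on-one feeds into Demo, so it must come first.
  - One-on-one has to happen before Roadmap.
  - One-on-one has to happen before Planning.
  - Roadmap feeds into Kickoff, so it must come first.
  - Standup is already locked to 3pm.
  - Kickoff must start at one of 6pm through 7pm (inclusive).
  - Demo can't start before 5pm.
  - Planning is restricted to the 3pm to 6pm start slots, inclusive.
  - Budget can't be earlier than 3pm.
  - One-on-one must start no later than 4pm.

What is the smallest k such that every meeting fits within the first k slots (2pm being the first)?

The precedence chain requires at least 3 distinct slots.
With at most 1 per slot and 7 meetings, at least 7 slots are needed.
Propagating the time windows through the other constraints, Kickoff can't land before 7pm — that is slot 6 counting from 2pm — so the schedule must run through at least 6 slots.
7 works (last occupied slot: 8pm): for example Demo in 5pm; Roadmap in 6pm; Kickoff in 7pm; One-on-one in 2pm; Planning in 4pm; Budget in 8pm; Standup in 3pm.

7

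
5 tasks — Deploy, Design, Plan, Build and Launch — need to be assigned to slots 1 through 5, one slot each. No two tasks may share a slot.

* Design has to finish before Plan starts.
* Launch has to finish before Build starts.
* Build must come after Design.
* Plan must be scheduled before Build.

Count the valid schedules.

15

Splitting on Deploy: it can be 1 (3), 2 (3), 3 (3), 4 (3), 5 (3). Listing each branch's schedules as (Design, Plan, Build, Launch):
Deploy=1: (2,3,5,4) (2,4,5,3) (3,4,5,2) — 3.
Deploy=2: (1,3,5,4) (1,4,5,3) (3,4,5,1) — 3.
Deploy=3: (1,2,5,4) (1,4,5,2) (2,4,5,1) — 3.
Deploy=4: (1,2,5,3) (1,3,5,2) (2,3,5,1) — 3.
Deploy=5: (1,2,4,3) (1,3,4,2) (2,3,4,1) — 3.
Summing: 3 + 3 + 3 + 3 + 3 = 15.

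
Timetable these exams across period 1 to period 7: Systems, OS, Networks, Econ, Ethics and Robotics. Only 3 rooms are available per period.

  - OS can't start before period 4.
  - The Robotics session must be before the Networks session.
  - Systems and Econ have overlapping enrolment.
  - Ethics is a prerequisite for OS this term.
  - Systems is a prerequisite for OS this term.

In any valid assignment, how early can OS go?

period 4

OS is available from period 4.
OS at period 4 is achievable: Systems -> period 1, Econ -> period 2, Networks -> period 2, Ethics -> period 1, Robotics -> period 1, OS -> period 4.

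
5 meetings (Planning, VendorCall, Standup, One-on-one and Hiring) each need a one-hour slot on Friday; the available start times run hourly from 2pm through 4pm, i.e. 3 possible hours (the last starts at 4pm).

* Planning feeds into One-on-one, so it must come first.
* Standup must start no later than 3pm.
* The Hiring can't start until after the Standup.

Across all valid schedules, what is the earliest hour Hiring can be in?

Precedence pushes Hiring to at least 3pm.
Hiring at 3pm is achievable: VendorCall -> 2pm, Standup -> 2pm, Hiring -> 3pm, One-on-one -> 3pm, Planning -> 2pm.

3pm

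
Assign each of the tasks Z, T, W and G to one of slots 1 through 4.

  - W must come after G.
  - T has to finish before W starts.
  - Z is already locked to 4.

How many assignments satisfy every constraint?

14

Splitting on T: it can be 1 (6), 2 (5), 3 (3). Listing each branch's schedules as (Z, W, G):
T=1: (4,2,1) (4,3,1) (4,3,2) (4,4,1) (4,4,2) (4,4,3) — 6.
T=2: (4,3,1) (4,3,2) (4,4,1) (4,4,2) (4,4,3) — 5.
T=3: (4,4,1) (4,4,2) (4,4,3) — 3.
Summing: 6 + 5 + 3 = 14.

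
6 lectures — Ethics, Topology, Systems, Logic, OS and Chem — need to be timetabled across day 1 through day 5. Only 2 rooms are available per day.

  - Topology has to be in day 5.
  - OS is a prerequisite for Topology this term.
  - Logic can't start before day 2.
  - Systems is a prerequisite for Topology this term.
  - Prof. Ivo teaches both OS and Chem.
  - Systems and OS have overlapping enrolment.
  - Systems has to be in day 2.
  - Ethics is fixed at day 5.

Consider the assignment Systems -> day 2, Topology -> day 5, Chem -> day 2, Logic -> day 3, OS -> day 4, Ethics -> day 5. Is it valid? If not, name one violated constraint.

Yes, all constraints hold

Only 2 rooms are available per day — holds.
Systems has to be in day 2 — holds.
Logic can't start before day 2 — holds.
Systems and OS have overlapping enrolment — holds.
Ethics is fixed at day 5 — holds.
Systems is a prerequisite for Topology this term — holds.
Topology has to be in day 5 — holds.
Prof. Ivo teaches both OS and Chem — holds.
OS is a prerequisite for Topology this term — holds.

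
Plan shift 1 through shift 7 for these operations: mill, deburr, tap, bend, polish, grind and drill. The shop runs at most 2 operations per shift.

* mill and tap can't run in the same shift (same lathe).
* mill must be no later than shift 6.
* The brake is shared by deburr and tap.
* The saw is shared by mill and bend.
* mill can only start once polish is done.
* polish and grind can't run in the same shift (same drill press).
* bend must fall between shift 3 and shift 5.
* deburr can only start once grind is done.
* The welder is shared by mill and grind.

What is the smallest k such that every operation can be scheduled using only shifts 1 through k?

The precedence chain requires at least 2 distinct shifts.
With at most 2 per shift and 7 operations, at least 4 shifts are needed.
bend can't be placed before shift 3, so the schedule must run through at least shift 3.
4 works (last occupied shift: shift 4): for example drill in shift 2, mill in shift 2, tap in shift 1, grind in shift 3, deburr in shift 4, bend in shift 3, polish in shift 1.

4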